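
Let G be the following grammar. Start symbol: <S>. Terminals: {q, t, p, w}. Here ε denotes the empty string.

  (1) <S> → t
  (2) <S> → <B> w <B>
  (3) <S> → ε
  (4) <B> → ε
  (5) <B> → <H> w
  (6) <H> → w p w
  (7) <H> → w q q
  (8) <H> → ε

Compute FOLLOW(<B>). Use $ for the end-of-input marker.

FIRST(<H>) = {ε, w}
FIRST(<B>) = {ε, w}  (via <H> w)
FIRST(<S>) = {ε, t, w}  (via <B> w <B>)
FOLLOW(<S>) includes $ since <S> is the start symbol.
FOLLOW(<S>): <S> appears on no right-hand side. Thus FOLLOW(<S>) = {$}.
FOLLOW(<B>): in <S>→<B> w <B> (occurrence 1), <B> is followed by w <B> with FIRST {w}; in <S>→<B> w <B> (occurrence 2), the suffix after <B> is empty, so FOLLOW(<B>) ⊇ FOLLOW(<S>) = {$}. Thus FOLLOW(<B>) = {$, w}.
FOLLOW(<H>): in <B>→<H> w, <H> is followed by w with FIRST {w}. Thus FOLLOW(<H>) = {w}.

{$, w}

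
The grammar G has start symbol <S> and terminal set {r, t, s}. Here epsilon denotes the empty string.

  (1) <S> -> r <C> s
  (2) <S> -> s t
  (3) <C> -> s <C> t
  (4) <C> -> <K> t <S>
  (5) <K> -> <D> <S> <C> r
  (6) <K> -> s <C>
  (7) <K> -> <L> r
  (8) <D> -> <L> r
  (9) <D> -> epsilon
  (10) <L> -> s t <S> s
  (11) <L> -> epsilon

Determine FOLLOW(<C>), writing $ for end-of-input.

{r, s, t}

FIRST(<S>): from <S>->r <C> s we get {r}; from <S>->s t we get {s}. So FIRST(<S>) = {r, s}.
FIRST(<L>): from <L>->s t <S> s we get {s}; from <L>->epsilon we get {epsilon}. So FIRST(<L>) = {epsilon, s}.
FIRST(<D>): from <D>-><L> r we get {r, s}; from <D>->epsilon we get {epsilon}. So FIRST(<D>) = {epsilon, r, s}.
FIRST(<K>): from <K>-><D> <S> <C> r we get {r, s}; from <K>->s <C> we get {s}; from <K>-><L> r we get {r, s}. So FIRST(<K>) = {r, s}.
FIRST(<C>): from <C>->s <C> t we get {s}; from <C>-><K> t <S> we get {r, s}. So FIRST(<C>) = {r, s}.
FOLLOW(<S>) includes $ since <S> is the start symbol.
FOLLOW(<K>): in <C>-><K> t <S>, <K> is followed by t <S> with FIRST {t}. Thus FOLLOW(<K>) = {t}.
FOLLOW(<C>): in <S>->r <C> s, <C> is followed by s with FIRST {s}; in <C>->s <C> t, <C> is followed by t with FIRST {t}; in <K>-><D> <S> <C> r, <C> is followed by r with FIRST {r}; in <K>->s <C>, the suffix after <C> is empty, so FOLLOW(<C>) ⊇ FOLLOW(<K>) = {t}. Thus FOLLOW(<C>) = {r, s, t}.
FOLLOW(<S>): in <C>-><K> t <S>, the suffix after <S> is empty, so FOLLOW(<S>) ⊇ FOLLOW(<C>) = {r, s, t}; in <K>-><D> <S> <C> r, <S> is followed by <C> r with FIRST {r, s}; in <L>->s t <S> s, <S> is followed by s with FIRST {s}. Thus FOLLOW(<S>) = {$, r, s, t}.
FOLLOW(<D>): in <K>-><D> <S> <C> r, <D> is followed by <S> <C> r with FIRST {r, s}. Thus FOLLOW(<D>) = {r, s}.
FOLLOW(<L>): in <K>-><L> r, <L> is followed by r with FIRST {r}; in <D>-><L> r, <L> is followed by r with FIRST {r}. Thus FOLLOW(<L>) = {r}.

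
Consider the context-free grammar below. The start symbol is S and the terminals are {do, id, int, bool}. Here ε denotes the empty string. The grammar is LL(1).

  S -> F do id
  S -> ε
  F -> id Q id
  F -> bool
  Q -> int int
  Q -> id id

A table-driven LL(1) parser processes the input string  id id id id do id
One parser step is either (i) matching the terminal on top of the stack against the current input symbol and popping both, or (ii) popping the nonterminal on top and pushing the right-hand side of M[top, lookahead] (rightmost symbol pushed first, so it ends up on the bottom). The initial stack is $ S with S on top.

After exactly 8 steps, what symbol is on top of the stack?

step 1: stack=$ S  input=id id id id do id $  — expand S -> F do id
step 2: stack=$ id do F  input=id id id id do id $  — expand F -> id Q id
step 3: stack=$ id do id Q id  input=id id id id do id $  — match id
step 4: stack=$ id do id Q  input=id id id do id $  — expand Q -> id id
step 5: stack=$ id do id id id  input=id id id do id $  — match id
step 6: stack=$ id do id id  input=id id do id $  — match id
step 7: stack=$ id do id  input=id do id $  — match id
step 8: stack=$ id do  input=do id $  — match do
Stack after step 8: $ id (top = id).

id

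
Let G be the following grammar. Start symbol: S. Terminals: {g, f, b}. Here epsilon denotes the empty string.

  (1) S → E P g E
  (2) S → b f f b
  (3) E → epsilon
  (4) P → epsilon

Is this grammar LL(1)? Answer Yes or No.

Yes

FIRST(S) = {b, g}
FIRST(E) = {epsilon}
FIRST(P) = {epsilon}
FOLLOW(S) = {$}
FOLLOW(E) = {$, g}
FOLLOW(P) = {g}
Each cell of M receives at most one production.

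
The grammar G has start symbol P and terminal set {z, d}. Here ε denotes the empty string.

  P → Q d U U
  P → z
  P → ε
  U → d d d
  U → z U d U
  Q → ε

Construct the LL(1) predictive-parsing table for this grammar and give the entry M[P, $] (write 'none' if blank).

P → ε

FIRST(U) = {d, z}
FIRST(Q) = {ε}
FIRST(P) = {ε, d, z}  (via Q d U U)
FOLLOW(P) includes $ since P is the start symbol.
FOLLOW(P): P appears on no right-hand side. Thus FOLLOW(P) = {$}.
For P → Q d U U: FIRST(Q d U U) = {d}, so it goes in M[P, t] for t ∈ {d}.
For P → z: FIRST(z) = {z}, so it goes in M[P, t] for t ∈ {z}.
For P → ε: FIRST(ε) = {ε}, so it goes in M[P, t] for t ∈ {}; since ε ∈ FIRST, also for every t ∈ FOLLOW(P) = {$}.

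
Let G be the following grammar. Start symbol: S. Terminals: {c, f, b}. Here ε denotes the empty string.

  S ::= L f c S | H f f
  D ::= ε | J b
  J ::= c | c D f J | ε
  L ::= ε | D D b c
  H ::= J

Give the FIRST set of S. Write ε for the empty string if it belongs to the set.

{b, c, f}

FIRST(J): from J::=c we get {c}; from J::=c D f J we get {c}; from J::=ε we get {ε}. So FIRST(J) = {ε, c}.
FIRST(D): from D::=ε we get {ε}; from D::=J b we get {b, c}. So FIRST(D) = {ε, b, c}.
FIRST(H): from H::=J we get {ε, c}. So FIRST(H) = {ε, c}.
FIRST(L): from L::=ε we get {ε}; from L::=D D b c we get {b, c}. So FIRST(L) = {ε, b, c}.
FIRST(S): from S::=L f c S we get {b, c, f}; from S::=H f f we get {c, f}. So FIRST(S) = {b, c, f}.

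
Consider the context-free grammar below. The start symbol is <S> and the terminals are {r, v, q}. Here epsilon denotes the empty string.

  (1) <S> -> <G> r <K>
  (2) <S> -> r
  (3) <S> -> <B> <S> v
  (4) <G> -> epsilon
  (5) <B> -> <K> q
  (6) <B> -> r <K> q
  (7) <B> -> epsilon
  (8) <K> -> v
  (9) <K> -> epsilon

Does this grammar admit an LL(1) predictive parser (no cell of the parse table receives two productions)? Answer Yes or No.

No

FIRST(<S>) = {q, r, v}
FIRST(<G>) = {epsilon}
FIRST(<B>) = {epsilon, q, r, v}
FIRST(<K>) = {epsilon, v}
FOLLOW(<S>) = {$, v}
FOLLOW(<G>) = {r}
FOLLOW(<B>) = {q, r, v}
FOLLOW(<K>) = {$, q, v}
Cell M[<B>, q] receives both <B> -> <K> q and <B> -> epsilon — the grammar is not LL(1).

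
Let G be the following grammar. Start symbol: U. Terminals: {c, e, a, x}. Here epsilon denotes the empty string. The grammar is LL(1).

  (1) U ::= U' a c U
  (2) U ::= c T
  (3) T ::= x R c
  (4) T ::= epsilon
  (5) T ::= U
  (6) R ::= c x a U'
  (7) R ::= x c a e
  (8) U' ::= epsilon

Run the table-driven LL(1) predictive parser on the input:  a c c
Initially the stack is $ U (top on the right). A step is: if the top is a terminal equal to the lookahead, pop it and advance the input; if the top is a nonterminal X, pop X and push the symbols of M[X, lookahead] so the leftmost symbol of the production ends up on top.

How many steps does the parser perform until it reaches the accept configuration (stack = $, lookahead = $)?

7

step 1: stack=$ U  input=a c c $  — expand U ::= U' a c U
step 2: stack=$ U c a U'  input=a c c $  — expand U' ::= epsilon
step 3: stack=$ U c a  input=a c c $  — match a
step 4: stack=$ U c  input=c c $  — match c
step 5: stack=$ U  input=c $  — expand U ::= c T
step 6: stack=$ T c  input=c $  — match c
step 7: stack=$ T  input=$  — expand T ::= epsilon
Accept reached after 7 steps.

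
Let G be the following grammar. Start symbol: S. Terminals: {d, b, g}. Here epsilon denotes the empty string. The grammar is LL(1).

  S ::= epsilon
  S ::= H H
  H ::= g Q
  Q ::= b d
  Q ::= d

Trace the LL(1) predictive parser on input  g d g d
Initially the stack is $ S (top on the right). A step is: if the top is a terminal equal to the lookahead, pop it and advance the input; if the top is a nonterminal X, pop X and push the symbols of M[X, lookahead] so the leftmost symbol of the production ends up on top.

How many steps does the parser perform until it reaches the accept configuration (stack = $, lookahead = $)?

     Stack    Input      Action
  1  $ S      g d g d $  expand S ::= H H
  2  $ H H    g d g d $  expand H ::= g Q
  3  $ H Q g  g d g d $  match g
  4  $ H Q    d g d $    expand Q ::= d
  5  $ H d    d g d $    match d
  6  $ H      g d $      expand H ::= g Q
  7  $ Q g    g d $      match g
  8  $ Q      d $        expand Q ::= d
  9  $ d      d $        match d
Accept reached after 9 steps.

9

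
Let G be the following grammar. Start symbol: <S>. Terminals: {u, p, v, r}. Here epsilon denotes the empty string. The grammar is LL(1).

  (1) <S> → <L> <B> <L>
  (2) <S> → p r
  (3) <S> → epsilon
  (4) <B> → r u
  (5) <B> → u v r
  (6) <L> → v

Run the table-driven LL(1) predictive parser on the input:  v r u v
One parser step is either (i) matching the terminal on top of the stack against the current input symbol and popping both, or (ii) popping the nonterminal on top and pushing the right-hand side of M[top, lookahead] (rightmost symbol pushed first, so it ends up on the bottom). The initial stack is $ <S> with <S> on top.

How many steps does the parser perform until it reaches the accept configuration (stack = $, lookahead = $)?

8

step 1: stack=$ <S>  input=v r u v $  — expand <S> → <L> <B> <L>
step 2: stack=$ <L> <B> <L>  input=v r u v $  — expand <L> → v
step 3: stack=$ <L> <B> v  input=v r u v $  — match v
step 4: stack=$ <L> <B>  input=r u v $  — expand <B> → r u
step 5: stack=$ <L> u r  input=r u v $  — match r
step 6: stack=$ <L> u  input=u v $  — match u
step 7: stack=$ <L>  input=v $  — expand <L> → v
step 8: stack=$ v  input=v $  — match v
Accept reached after 8 steps.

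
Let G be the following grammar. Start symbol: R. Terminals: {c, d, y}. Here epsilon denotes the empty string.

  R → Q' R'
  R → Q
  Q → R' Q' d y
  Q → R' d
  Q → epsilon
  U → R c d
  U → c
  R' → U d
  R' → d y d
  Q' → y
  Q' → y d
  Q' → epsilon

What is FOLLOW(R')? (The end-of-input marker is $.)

FIRST(Q'): from Q'→y we get {y}; from Q'→y d we get {y}; from Q'→epsilon we get {epsilon}. So FIRST(Q') = {epsilon, y}.
FIRST(R): from R→Q' R' we get {c, d, y}; from R→Q we get {epsilon, c, d, y}. So FIRST(R) = {epsilon, c, d, y}.
FIRST(U): from U→R c d we get {c, d, y}; from U→c we get {c}. So FIRST(U) = {c, d, y}.
FIRST(R'): from R'→U d we get {c, d, y}; from R'→d y d we get {d}. So FIRST(R') = {c, d, y}.
FIRST(Q): from Q→R' Q' d y we get {c, d, y}; from Q→R' d we get {c, d, y}; from Q→epsilon we get {epsilon}. So FIRST(Q) = {epsilon, c, d, y}.
FOLLOW(R) includes $ since R is the start symbol.
FOLLOW(R): in U→R c d, R is followed by c d with FIRST {c}. Thus FOLLOW(R) = {$, c}.
FOLLOW(Q): in R→Q, the suffix after Q is empty, so FOLLOW(Q) ⊇ FOLLOW(R) = {$, c}. Thus FOLLOW(Q) = {$, c}.
FOLLOW(U): in R'→U d, U is followed by d with FIRST {d}. Thus FOLLOW(U) = {d}.
FOLLOW(R'): in R→Q' R', the suffix after R' is empty, so FOLLOW(R') ⊇ FOLLOW(R) = {$, c}; in Q→R' Q' d y, R' is followed by Q' d y with FIRST {d, y}; in Q→R' d, R' is followed by d with FIRST {d}. Thus FOLLOW(R') = {$, c, d, y}.
FOLLOW(Q'): in R→Q' R', Q' is followed by R' with FIRST {c, d, y}; in Q→R' Q' d y, Q' is followed by d y with FIRST {d}. Thus FOLLOW(Q') = {c, d, y}.

{$, c, d, y}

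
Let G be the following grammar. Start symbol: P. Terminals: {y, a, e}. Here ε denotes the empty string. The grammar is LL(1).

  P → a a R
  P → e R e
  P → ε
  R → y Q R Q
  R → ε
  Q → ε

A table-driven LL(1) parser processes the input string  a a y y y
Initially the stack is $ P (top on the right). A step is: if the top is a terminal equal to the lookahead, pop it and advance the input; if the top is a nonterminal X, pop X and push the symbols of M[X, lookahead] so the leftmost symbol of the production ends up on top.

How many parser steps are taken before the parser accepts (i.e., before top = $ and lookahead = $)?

      Stack          Input        Action
   1  $ P            a a y y y $  expand P → a a R
   2  $ R a a        a a y y y $  match a
   3  $ R a          a y y y $    match a
   4  $ R            y y y $      expand R → y Q R Q
   5  $ Q R Q y      y y y $      match y
   6  $ Q R Q        y y $        expand Q → ε
   7  $ Q R          y y $        expand R → y Q R Q
   8  $ Q Q R Q y    y y $        match y
   9  $ Q Q R Q      y $          expand Q → ε
  10  $ Q Q R        y $          expand R → y Q R Q
  11  $ Q Q Q R Q y  y $          match y
  12  $ Q Q Q R Q    $            expand Q → ε
  13  $ Q Q Q R      $            expand R → ε
  14  $ Q Q Q        $            expand Q → ε
  15  $ Q Q          $            expand Q → ε
  16  $ Q            $            expand Q → ε
Accept reached after 16 steps.

16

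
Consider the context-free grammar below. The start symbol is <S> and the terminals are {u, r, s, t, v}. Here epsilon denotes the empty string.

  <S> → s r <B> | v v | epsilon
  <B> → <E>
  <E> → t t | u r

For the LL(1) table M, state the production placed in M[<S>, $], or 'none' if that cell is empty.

<S> → epsilon

FIRST(<S>): from <S>→s r <B> we get {s}; from <S>→v v we get {v}; from <S>→epsilon we get {epsilon}. So FIRST(<S>) = {epsilon, s, v}.
FIRST(<E>): from <E>→t t we get {t}; from <E>→u r we get {u}. So FIRST(<E>) = {t, u}.
FIRST(<B>): from <B>→<E> we get {t, u}. So FIRST(<B>) = {t, u}.
FOLLOW(<S>) includes $ since <S> is the start symbol.
FOLLOW(<S>): <S> appears on no right-hand side. Thus FOLLOW(<S>) = {$}.
For <S> → s r <B>: FIRST(s r <B>) = {s}, so it goes in M[<S>, t] for t ∈ {s}.
For <S> → v v: FIRST(v v) = {v}, so it goes in M[<S>, t] for t ∈ {v}.
For <S> → epsilon: FIRST(epsilon) = {epsilon}, so it goes in M[<S>, t] for t ∈ {}; since epsilon ∈ FIRST, also for every t ∈ FOLLOW(<S>) = {$}.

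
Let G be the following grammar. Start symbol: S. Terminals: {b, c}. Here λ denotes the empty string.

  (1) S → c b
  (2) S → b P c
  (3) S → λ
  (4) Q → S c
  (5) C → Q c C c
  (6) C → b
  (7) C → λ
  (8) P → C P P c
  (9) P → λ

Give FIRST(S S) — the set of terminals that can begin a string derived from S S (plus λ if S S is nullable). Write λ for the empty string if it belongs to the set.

FIRST(S) = {λ, b, c}
FIRST(Q) = {b, c}  (via S c)
FIRST(C) = {λ, b, c}  (via Q c C c)
FIRST(P) = {λ, b, c}  (via C P P c)
FIRST(S S): take FIRST of each symbol in turn, carrying on past any symbol whose FIRST contains λ; result {λ, b, c}.

{λ, b, c}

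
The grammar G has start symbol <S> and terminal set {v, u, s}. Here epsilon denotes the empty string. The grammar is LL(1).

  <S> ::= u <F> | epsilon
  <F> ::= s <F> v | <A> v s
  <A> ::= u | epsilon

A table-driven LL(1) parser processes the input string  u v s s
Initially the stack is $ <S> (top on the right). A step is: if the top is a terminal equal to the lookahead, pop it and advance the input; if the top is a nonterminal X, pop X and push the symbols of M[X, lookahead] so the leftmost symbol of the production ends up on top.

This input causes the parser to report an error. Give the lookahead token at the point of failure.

s

step 1: stack=$ <S>  input=u v s s $  — expand <S> ::= u <F>
step 2: stack=$ <F> u  input=u v s s $  — match u
step 3: stack=$ <F>  input=v s s $  — expand <F> ::= <A> v s
step 4: stack=$ s v <A>  input=v s s $  — expand <A> ::= epsilon
step 5: stack=$ s v  input=v s s $  — match v
step 6: stack=$ s  input=s s $  — match s
step 7: stack=$  input=s $  — error: stack empty but input remains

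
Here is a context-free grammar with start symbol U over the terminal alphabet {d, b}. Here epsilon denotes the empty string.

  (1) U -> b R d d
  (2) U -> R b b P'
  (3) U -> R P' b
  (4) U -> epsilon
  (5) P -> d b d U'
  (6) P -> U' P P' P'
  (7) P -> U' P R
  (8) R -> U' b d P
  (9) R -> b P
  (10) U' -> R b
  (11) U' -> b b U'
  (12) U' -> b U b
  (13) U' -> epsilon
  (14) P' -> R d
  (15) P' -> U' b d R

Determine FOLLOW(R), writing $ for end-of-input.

FIRST(U): from U->b R d d we get {b}; from U->R b b P' we get {b}; from U->R P' b we get {b}; from U->epsilon we get {epsilon}. So FIRST(U) = {epsilon, b}.
FIRST(P): from P->d b d U' we get {d}; from P->U' P P' P' we get {b, d}; from P->U' P R we get {b, d}. So FIRST(P) = {b, d}.
FIRST(R): from R->U' b d P we get {b}; from R->b P we get {b}. So FIRST(R) = {b}.
FIRST(U'): from U'->R b we get {b}; from U'->b b U' we get {b}; from U'->b U b we get {b}; from U'->epsilon we get {epsilon}. So FIRST(U') = {epsilon, b}.
FIRST(P'): from P'->R d we get {b}; from P'->U' b d R we get {b}. So FIRST(P') = {b}.
FOLLOW(U) includes $ since U is the start symbol.
FOLLOW(U): in U'->b U b, U is followed by b with FIRST {b}. Thus FOLLOW(U) = {$, b}.
FOLLOW(P): in P->U' P P' P', P is followed by P' P' with FIRST {b}; in P->U' P R, P is followed by R with FIRST {b}; in R->U' b d P, the suffix after P is empty, so FOLLOW(P) ⊇ FOLLOW(R) = {$, b, d}; in R->b P, the suffix after P is empty, so FOLLOW(P) ⊇ FOLLOW(R) = {$, b, d}. Thus FOLLOW(P) = {$, b, d}.
FOLLOW(U'): in P->d b d U', the suffix after U' is empty, so FOLLOW(U') ⊇ FOLLOW(P) = {$, b, d}; in P->U' P P' P', U' is followed by P P' P' with FIRST {b, d}; in P->U' P R, U' is followed by P R with FIRST {b, d}; in R->U' b d P, U' is followed by b d P with FIRST {b}; in U'->b b U', the suffix after U' is empty (adds nothing new); in P'->U' b d R, U' is followed by b d R with FIRST {b}. Thus FOLLOW(U') = {$, b, d}.
FOLLOW(P'): in U->R b b P', the suffix after P' is empty, so FOLLOW(P') ⊇ FOLLOW(U) = {$, b}; in U->R P' b, P' is followed by b with FIRST {b}; in P->U' P P' P' (occurrence 1), P' is followed by P' with FIRST {b}; in P->U' P P' P' (occurrence 2), the suffix after P' is empty, so FOLLOW(P') ⊇ FOLLOW(P) = {$, b, d}. Thus FOLLOW(P') = {$, b, d}.
FOLLOW(R): in U->b R d d, R is followed by d d with FIRST {d}; in U->R b b P', R is followed by b b P' with FIRST {b}; in U->R P' b, R is followed by P' b with FIRST {b}; in P->U' P R, the suffix after R is empty, so FOLLOW(R) ⊇ FOLLOW(P) = {$, b, d}; in U'->R b, R is followed by b with FIRST {b}; in P'->R d, R is followed by d with FIRST {d}; in P'->U' b d R, the suffix after R is empty, so FOLLOW(R) ⊇ FOLLOW(P') = {$, b, d}. Thus FOLLOW(R) = {$, b, d}.

{$, b, d}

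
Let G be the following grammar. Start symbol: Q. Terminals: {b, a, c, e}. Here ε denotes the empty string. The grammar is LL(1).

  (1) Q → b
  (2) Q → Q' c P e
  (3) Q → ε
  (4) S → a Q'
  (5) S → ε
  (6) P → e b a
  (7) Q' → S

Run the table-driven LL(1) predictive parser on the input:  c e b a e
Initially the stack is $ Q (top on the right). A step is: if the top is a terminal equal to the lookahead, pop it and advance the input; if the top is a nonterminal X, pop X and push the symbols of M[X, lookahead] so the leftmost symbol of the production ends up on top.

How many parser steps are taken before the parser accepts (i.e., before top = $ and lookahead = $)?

9

     Stack       Input        Action
  1  $ Q         c e b a e $  expand Q → Q' c P e
  2  $ e P c Q'  c e b a e $  expand Q' → S
  3  $ e P c S   c e b a e $  expand S → ε
  4  $ e P c     c e b a e $  match c
  5  $ e P       e b a e $    expand P → e b a
  6  $ e a b e   e b a e $    match e
  7  $ e a b     b a e $      match b
  8  $ e a       a e $        match a
  9  $ e         e $          match e
Accept reached after 9 steps.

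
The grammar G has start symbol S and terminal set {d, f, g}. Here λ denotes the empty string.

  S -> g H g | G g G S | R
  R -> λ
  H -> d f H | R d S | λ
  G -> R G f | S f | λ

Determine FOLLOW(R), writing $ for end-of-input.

FIRST(R): from R->λ we get {λ}. So FIRST(R) = {λ}.
FIRST(H): from H->d f H we get {d}; from H->R d S we get {d}; from H->λ we get {λ}. So FIRST(H) = {λ, d}.
FIRST(S): from S->g H g we get {g}; from S->G g G S we get {f, g}; from S->R we get {λ}. So FIRST(S) = {λ, f, g}.
FIRST(G): from G->R G f we get {f, g}; from G->S f we get {f, g}; from G->λ we get {λ}. So FIRST(G) = {λ, f, g}.
FOLLOW(S) includes $ since S is the start symbol.
FOLLOW(H): in S->g H g, H is followed by g with FIRST {g}; in H->d f H, the suffix after H is empty (adds nothing new). Thus FOLLOW(H) = {g}.
FOLLOW(S): in S->G g G S, the suffix after S is empty (adds nothing new); in H->R d S, the suffix after S is empty, so FOLLOW(S) ⊇ FOLLOW(H) = {g}; in G->S f, S is followed by f with FIRST {f}. Thus FOLLOW(S) = {$, f, g}.
FOLLOW(R): in S->R, the suffix after R is empty, so FOLLOW(R) ⊇ FOLLOW(S) = {$, f, g}; in H->R d S, R is followed by d S with FIRST {d}; in G->R G f, R is followed by G f with FIRST {f, g}. Thus FOLLOW(R) = {$, d, f, g}.
FOLLOW(G): in S->G g G S (occurrence 1), G is followed by g G S with FIRST {g}; in S->G g G S (occurrence 2), G is followed by S with FIRST {λ, f, g}; in S->G g G S (occurrence 2), the suffix after G is nullable, so FOLLOW(G) ⊇ FOLLOW(S) = {$, f, g}; in G->R G f, G is followed by f with FIRST {f}. Thus FOLLOW(G) = {$, f, g}.

{$, d, f, g}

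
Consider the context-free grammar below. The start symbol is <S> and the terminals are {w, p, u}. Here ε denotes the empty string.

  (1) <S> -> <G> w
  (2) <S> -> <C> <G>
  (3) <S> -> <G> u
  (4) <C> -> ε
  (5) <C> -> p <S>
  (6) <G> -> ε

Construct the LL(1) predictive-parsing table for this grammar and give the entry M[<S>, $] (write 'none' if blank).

FIRST(<C>) = {ε, p}
FIRST(<G>) = {ε}
FIRST(<S>) = {ε, p, u, w}  (via <G> w, <C> <G>, <G> u)
FOLLOW(<S>) includes $ since <S> is the start symbol.
FOLLOW(<S>): in <C>->p <S>, the suffix after <S> is empty, so FOLLOW(<S>) ⊇ FOLLOW(<C>) = {$}. Thus FOLLOW(<S>) = {$}.
FOLLOW(<C>): in <S>-><C> <G>, <C> is followed by <G> with FIRST {ε}; in <S>-><C> <G>, the suffix after <C> is nullable, so FOLLOW(<C>) ⊇ FOLLOW(<S>) = {$}. Thus FOLLOW(<C>) = {$}.
For <S> -> <G> w: FIRST(<G> w) = {w}, so it goes in M[<S>, t] for t ∈ {w}.
For <S> -> <C> <G>: FIRST(<C> <G>) = {ε, p}, so it goes in M[<S>, t] for t ∈ {p}; since ε ∈ FIRST, also for every t ∈ FOLLOW(<S>) = {$}.
For <S> -> <G> u: FIRST(<G> u) = {u}, so it goes in M[<S>, t] for t ∈ {u}.

<S> -> <C> <G>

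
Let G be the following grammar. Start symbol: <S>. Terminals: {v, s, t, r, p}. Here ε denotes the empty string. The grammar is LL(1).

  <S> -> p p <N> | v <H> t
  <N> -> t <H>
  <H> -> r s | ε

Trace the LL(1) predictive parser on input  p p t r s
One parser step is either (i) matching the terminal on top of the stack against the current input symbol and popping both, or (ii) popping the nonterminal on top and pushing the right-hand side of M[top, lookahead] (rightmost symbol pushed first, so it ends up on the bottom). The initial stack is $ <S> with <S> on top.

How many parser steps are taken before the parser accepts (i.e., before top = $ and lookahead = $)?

8

step 1: stack=$ <S>  input=p p t r s $  — expand <S> -> p p <N>
step 2: stack=$ <N> p p  input=p p t r s $  — match p
step 3: stack=$ <N> p  input=p t r s $  — match p
step 4: stack=$ <N>  input=t r s $  — expand <N> -> t <H>
step 5: stack=$ <H> t  input=t r s $  — match t
step 6: stack=$ <H>  input=r s $  — expand <H> -> r s
step 7: stack=$ s r  input=r s $  — match r
step 8: stack=$ s  input=s $  — match s
Accept reached after 8 steps.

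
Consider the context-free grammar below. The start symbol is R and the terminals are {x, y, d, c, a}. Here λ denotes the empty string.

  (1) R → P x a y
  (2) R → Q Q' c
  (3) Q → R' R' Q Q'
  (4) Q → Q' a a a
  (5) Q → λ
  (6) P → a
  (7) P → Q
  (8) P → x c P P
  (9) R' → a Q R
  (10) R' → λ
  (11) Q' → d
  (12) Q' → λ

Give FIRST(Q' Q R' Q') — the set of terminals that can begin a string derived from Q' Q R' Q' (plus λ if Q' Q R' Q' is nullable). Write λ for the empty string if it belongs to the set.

FIRST(R'): from R'→a Q R we get {a}; from R'→λ we get {λ}. So FIRST(R') = {λ, a}.
FIRST(Q'): from Q'→d we get {d}; from Q'→λ we get {λ}. So FIRST(Q') = {λ, d}.
FIRST(Q): from Q→R' R' Q Q' we get {λ, a, d}; from Q→Q' a a a we get {a, d}; from Q→λ we get {λ}. So FIRST(Q) = {λ, a, d}.
FIRST(P): from P→a we get {a}; from P→Q we get {λ, a, d}; from P→x c P P we get {x}. So FIRST(P) = {λ, a, d, x}.
FIRST(R): from R→P x a y we get {a, d, x}; from R→Q Q' c we get {a, c, d}. So FIRST(R) = {a, c, d, x}.
FIRST(Q' Q R' Q'): take FIRST of each symbol in turn, carrying on past any symbol whose FIRST contains λ; result {λ, a, d}.

{λ, a, d}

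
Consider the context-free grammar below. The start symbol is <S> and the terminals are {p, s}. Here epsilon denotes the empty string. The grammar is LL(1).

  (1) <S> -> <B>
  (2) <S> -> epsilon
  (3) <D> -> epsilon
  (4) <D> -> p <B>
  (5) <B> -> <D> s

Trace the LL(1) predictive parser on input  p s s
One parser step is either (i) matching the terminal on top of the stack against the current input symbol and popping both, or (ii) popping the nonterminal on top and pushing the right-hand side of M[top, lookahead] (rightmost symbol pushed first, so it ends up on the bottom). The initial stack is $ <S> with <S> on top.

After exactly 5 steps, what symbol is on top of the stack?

     Stack      Input    Action
  1  $ <S>      p s s $  expand <S> -> <B>
  2  $ <B>      p s s $  expand <B> -> <D> s
  3  $ s <D>    p s s $  expand <D> -> p <B>
  4  $ s <B> p  p s s $  match p
  5  $ s <B>    s s $    expand <B> -> <D> s
Stack after step 5: $ s s <D> (top = <D>).

<D>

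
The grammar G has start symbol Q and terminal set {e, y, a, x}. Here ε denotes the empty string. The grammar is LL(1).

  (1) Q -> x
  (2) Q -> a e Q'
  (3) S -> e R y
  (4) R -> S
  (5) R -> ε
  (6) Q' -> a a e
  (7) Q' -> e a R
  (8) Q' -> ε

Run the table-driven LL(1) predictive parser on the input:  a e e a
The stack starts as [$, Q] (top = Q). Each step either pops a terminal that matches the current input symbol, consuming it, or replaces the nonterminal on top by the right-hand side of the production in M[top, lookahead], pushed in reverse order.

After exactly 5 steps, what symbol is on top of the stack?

a

step 1: stack=$ Q  input=a e e a $  — expand Q -> a e Q'
step 2: stack=$ Q' e a  input=a e e a $  — match a
step 3: stack=$ Q' e  input=e e a $  — match e
step 4: stack=$ Q'  input=e a $  — expand Q' -> e a R
step 5: stack=$ R a e  input=e a $  — match e
Stack after step 5: $ R a (top = a).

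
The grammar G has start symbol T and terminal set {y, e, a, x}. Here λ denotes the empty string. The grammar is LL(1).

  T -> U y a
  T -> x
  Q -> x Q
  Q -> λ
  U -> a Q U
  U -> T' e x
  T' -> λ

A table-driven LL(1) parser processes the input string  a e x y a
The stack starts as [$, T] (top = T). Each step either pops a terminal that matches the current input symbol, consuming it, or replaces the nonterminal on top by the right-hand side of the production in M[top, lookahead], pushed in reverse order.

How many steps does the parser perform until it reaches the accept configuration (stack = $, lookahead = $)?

10

step 1: stack=$ T  input=a e x y a $  — expand T -> U y a
step 2: stack=$ a y U  input=a e x y a $  — expand U -> a Q U
step 3: stack=$ a y U Q a  input=a e x y a $  — match a
step 4: stack=$ a y U Q  input=e x y a $  — expand Q -> λ
step 5: stack=$ a y U  input=e x y a $  — expand U -> T' e x
step 6: stack=$ a y x e T'  input=e x y a $  — expand T' -> λ
step 7: stack=$ a y x e  input=e x y a $  — match e
step 8: stack=$ a y x  input=x y a $  — match x
step 9: stack=$ a y  input=y a $  — match y
step 10: stack=$ a  input=a $  — match a
Accept reached after 10 steps.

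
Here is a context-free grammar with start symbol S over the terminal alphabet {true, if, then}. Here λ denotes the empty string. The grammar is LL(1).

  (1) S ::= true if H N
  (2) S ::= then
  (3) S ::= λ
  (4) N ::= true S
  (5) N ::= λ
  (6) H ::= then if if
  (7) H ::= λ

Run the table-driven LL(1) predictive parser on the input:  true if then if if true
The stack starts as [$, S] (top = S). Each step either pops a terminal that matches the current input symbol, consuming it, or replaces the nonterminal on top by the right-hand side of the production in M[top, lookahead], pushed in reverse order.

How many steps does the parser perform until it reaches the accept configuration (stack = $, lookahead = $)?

10

step 1: stack=$ S  input=true if then if if true $  — expand S ::= true if H N
step 2: stack=$ N H if true  input=true if then if if true $  — match true
step 3: stack=$ N H if  input=if then if if true $  — match if
step 4: stack=$ N H  input=then if if true $  — expand H ::= then if if
step 5: stack=$ N if if then  input=then if if true $  — match then
step 6: stack=$ N if if  input=if if true $  — match if
step 7: stack=$ N if  input=if true $  — match if
step 8: stack=$ N  input=true $  — expand N ::= true S
step 9: stack=$ S true  input=true $  — match true
step 10: stack=$ S  input=$  — expand S ::= λ
Accept reached after 10 steps.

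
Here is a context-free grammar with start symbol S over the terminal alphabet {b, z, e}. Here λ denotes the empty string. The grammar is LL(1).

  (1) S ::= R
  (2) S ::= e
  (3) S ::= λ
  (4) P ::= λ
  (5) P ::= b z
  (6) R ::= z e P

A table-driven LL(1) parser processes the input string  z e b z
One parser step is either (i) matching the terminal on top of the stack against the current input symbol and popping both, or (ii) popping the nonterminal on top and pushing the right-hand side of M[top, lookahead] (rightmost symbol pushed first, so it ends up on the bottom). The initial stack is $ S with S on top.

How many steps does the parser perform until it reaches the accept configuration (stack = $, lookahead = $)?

step 1: stack=$ S  input=z e b z $  — expand S ::= R
step 2: stack=$ R  input=z e b z $  — expand R ::= z e P
step 3: stack=$ P e z  input=z e b z $  — match z
step 4: stack=$ P e  input=e b z $  — match e
step 5: stack=$ P  input=b z $  — expand P ::= b z
step 6: stack=$ z b  input=b z $  — match b
step 7: stack=$ z  input=z $  — match z
Accept reached after 7 steps.

7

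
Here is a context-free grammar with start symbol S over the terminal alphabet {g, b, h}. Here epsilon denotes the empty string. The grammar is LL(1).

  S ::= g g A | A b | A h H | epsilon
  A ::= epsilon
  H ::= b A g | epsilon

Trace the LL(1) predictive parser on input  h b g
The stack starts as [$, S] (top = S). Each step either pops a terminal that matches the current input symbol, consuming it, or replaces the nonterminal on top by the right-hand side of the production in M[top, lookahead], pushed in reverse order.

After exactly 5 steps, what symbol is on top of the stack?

A

     Stack    Input    Action
  1  $ S      h b g $  expand S ::= A h H
  2  $ H h A  h b g $  expand A ::= epsilon
  3  $ H h    h b g $  match h
  4  $ H      b g $    expand H ::= b A g
  5  $ g A b  b g $    match b
Stack after step 5: $ g A (top = A).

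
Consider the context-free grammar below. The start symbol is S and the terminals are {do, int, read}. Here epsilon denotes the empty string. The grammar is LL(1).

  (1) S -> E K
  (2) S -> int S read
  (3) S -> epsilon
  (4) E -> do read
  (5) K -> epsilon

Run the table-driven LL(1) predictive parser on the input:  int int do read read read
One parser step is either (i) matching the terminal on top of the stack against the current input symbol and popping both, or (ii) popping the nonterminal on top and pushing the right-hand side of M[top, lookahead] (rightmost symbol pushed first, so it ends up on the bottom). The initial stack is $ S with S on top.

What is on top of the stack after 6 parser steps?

     Stack              Input                        Action
  1  $ S                int int do read read read $  expand S -> int S read
  2  $ read S int       int int do read read read $  match int
  3  $ read S           int do read read read $      expand S -> int S read
  4  $ read read S int  int do read read read $      match int
  5  $ read read S      do read read read $          expand S -> E K
  6  $ read read K E    do read read read $          expand E -> do read
Stack after step 6: $ read read K read do (top = do).

do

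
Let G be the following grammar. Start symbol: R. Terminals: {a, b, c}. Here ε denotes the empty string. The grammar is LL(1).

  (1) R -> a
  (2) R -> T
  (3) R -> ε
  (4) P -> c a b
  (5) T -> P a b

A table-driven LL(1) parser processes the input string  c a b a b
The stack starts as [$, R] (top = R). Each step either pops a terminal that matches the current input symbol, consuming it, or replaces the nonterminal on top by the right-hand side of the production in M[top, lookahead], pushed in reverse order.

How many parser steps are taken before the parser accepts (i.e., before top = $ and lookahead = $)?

step 1: stack=$ R  input=c a b a b $  — expand R -> T
step 2: stack=$ T  input=c a b a b $  — expand T -> P a b
step 3: stack=$ b a P  input=c a b a b $  — expand P -> c a b
step 4: stack=$ b a b a c  input=c a b a b $  — match c
step 5: stack=$ b a b a  input=a b a b $  — match a
step 6: stack=$ b a b  input=b a b $  — match b
step 7: stack=$ b a  input=a b $  — match a
step 8: stack=$ b  input=b $  — match b
Accept reached after 8 steps.

8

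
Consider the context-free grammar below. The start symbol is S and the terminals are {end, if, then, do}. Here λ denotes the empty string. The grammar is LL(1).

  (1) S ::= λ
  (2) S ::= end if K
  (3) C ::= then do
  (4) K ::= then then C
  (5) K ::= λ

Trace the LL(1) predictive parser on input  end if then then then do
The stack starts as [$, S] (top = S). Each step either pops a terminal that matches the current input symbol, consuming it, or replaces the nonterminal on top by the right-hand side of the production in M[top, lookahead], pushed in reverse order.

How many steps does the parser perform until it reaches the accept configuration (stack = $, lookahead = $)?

9

step 1: stack=$ S  input=end if then then then do $  — expand S ::= end if K
step 2: stack=$ K if end  input=end if then then then do $  — match end
step 3: stack=$ K if  input=if then then then do $  — match if
step 4: stack=$ K  input=then then then do $  — expand K ::= then then C
step 5: stack=$ C then then  input=then then then do $  — match then
step 6: stack=$ C then  input=then then do $  — match then
step 7: stack=$ C  input=then do $  — expand C ::= then do
step 8: stack=$ do then  input=then do $  — match then
step 9: stack=$ do  input=do $  — match do
Accept reached after 9 steps.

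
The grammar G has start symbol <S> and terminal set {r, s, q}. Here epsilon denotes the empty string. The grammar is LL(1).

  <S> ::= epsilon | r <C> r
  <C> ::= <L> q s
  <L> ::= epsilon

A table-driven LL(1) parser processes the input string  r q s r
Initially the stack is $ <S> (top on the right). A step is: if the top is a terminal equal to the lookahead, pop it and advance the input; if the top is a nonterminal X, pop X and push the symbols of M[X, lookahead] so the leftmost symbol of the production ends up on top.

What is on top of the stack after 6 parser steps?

r

step 1: stack=$ <S>  input=r q s r $  — expand <S> ::= r <C> r
step 2: stack=$ r <C> r  input=r q s r $  — match r
step 3: stack=$ r <C>  input=q s r $  — expand <C> ::= <L> q s
step 4: stack=$ r s q <L>  input=q s r $  — expand <L> ::= epsilon
step 5: stack=$ r s q  input=q s r $  — match q
step 6: stack=$ r s  input=s r $  — match s
Stack after step 6: $ r (top = r).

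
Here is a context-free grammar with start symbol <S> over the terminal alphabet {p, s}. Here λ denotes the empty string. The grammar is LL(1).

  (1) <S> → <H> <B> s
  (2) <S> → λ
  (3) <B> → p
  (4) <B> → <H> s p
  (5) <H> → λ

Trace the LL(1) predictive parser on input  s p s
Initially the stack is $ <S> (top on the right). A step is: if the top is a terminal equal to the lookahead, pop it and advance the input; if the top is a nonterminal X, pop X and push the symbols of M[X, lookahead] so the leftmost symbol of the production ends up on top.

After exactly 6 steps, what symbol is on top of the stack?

     Stack        Input    Action
  1  $ <S>        s p s $  expand <S> → <H> <B> s
  2  $ s <B> <H>  s p s $  expand <H> → λ
  3  $ s <B>      s p s $  expand <B> → <H> s p
  4  $ s p s <H>  s p s $  expand <H> → λ
  5  $ s p s      s p s $  match s
  6  $ s p        p s $    match p
Stack after step 6: $ s (top = s).

s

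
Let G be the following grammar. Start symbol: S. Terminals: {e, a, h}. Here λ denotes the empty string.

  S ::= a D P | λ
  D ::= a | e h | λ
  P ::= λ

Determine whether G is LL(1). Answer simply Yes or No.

Yes

FIRST(S) = {λ, a}
FIRST(D) = {λ, a, e}
FIRST(P) = {λ}
FOLLOW(S) = {$}
FOLLOW(D) = {$}
FOLLOW(P) = {$}
Each cell of M receives at most one production.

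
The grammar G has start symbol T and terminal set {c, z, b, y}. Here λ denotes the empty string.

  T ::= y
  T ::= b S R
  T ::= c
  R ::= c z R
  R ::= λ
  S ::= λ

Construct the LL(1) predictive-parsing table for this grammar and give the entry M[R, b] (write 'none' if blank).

FIRST(T): from T::=y we get {y}; from T::=b S R we get {b}; from T::=c we get {c}. So FIRST(T) = {b, c, y}.
FIRST(R): from R::=c z R we get {c}; from R::=λ we get {λ}. So FIRST(R) = {λ, c}.
FIRST(S): from S::=λ we get {λ}. So FIRST(S) = {λ}.
FOLLOW(T) includes $ since T is the start symbol.
FOLLOW(T): T appears on no right-hand side. Thus FOLLOW(T) = {$}.
FOLLOW(R): in T::=b S R, the suffix after R is empty, so FOLLOW(R) ⊇ FOLLOW(T) = {$}; in R::=c z R, the suffix after R is empty (adds nothing new). Thus FOLLOW(R) = {$}.
For R ::= c z R: FIRST(c z R) = {c}, so it goes in M[R, t] for t ∈ {c}.
For R ::= λ: FIRST(λ) = {λ}, so it goes in M[R, t] for t ∈ {}; since λ ∈ FIRST, also for every t ∈ FOLLOW(R) = {$}.
None of these place a production in M[R, b].

none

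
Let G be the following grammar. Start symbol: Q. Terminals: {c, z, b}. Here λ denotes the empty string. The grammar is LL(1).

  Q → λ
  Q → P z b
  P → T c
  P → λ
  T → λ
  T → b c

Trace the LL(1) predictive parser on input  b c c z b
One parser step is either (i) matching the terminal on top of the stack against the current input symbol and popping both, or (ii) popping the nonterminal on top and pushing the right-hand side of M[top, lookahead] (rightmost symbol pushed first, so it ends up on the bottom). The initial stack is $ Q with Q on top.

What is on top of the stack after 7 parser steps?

     Stack        Input        Action
  1  $ Q          b c c z b $  expand Q → P z b
  2  $ b z P      b c c z b $  expand P → T c
  3  $ b z c T    b c c z b $  expand T → b c
  4  $ b z c c b  b c c z b $  match b
  5  $ b z c c    c c z b $    match c
  6  $ b z c      c z b $      match c
  7  $ b z        z b $        match z
Stack after step 7: $ b (top = b).

b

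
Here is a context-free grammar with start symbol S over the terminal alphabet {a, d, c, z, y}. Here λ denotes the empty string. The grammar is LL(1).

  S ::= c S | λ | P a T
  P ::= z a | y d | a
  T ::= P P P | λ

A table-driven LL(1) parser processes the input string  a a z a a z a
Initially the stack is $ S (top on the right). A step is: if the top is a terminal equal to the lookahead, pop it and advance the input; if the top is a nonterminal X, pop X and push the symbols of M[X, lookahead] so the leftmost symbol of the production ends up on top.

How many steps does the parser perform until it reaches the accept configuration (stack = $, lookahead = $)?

13

step 1: stack=$ S  input=a a z a a z a $  — expand S ::= P a T
step 2: stack=$ T a P  input=a a z a a z a $  — expand P ::= a
step 3: stack=$ T a a  input=a a z a a z a $  — match a
step 4: stack=$ T a  input=a z a a z a $  — match a
step 5: stack=$ T  input=z a a z a $  — expand T ::= P P P
step 6: stack=$ P P P  input=z a a z a $  — expand P ::= z a
step 7: stack=$ P P a z  input=z a a z a $  — match z
step 8: stack=$ P P a  input=a a z a $  — match a
step 9: stack=$ P P  input=a z a $  — expand P ::= a
step 10: stack=$ P a  input=a z a $  — match a
step 11: stack=$ P  input=z a $  — expand P ::= z a
step 12: stack=$ a z  input=z a $  — match z
step 13: stack=$ a  input=a $  — match a
Accept reached after 13 steps.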